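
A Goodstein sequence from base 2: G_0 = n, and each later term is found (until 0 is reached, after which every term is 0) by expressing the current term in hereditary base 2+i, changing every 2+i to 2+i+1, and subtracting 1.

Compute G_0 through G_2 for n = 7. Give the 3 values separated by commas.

[0] 7 ≡ 2^2 + 2 + 1 (base 2). Lift 3: 31. −1: 30.
[1] 30 ≡ 3^3 + 3 (base 3). Lift 4: 260. −1: 259.

7, 30, 259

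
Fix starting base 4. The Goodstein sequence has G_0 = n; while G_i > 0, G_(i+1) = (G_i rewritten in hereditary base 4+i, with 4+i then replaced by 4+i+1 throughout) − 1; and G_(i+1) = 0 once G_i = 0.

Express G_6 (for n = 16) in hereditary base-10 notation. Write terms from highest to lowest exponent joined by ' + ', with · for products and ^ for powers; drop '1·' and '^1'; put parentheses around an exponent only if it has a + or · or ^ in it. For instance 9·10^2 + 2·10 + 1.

3·10 + 9

[0] 16 ≡ 4^2 (base 4). Lift 5: 25. −1: 24.
[1] 24 ≡ 4·5 + 4 (base 5). Lift 6: 28. −1: 27.
[2] 27 ≡ 4·6 + 3 (base 6). Lift 7: 31. −1: 30.
[3] 30 ≡ 4·7 + 2 (base 7). Lift 8: 34. −1: 33.
[4] 33 ≡ 4·8 + 1 (base 8). Lift 9: 37. −1: 36.
[5] 36 ≡ 4·9 (base 9). Lift 10: 40. −1: 39.
[6] 39 ≡ 3·10 + 9 (base 10). Lift 11: 42. −1: 41.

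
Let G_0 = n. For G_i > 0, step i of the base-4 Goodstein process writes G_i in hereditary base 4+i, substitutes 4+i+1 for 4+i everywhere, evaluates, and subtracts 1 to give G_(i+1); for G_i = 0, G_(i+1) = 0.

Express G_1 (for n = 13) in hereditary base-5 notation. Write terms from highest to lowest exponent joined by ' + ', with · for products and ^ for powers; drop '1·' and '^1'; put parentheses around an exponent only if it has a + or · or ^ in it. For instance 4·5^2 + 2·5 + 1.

3·5

step 0: 13 = 3·4 + 1; sub 5 for 4: 3·5 + 1; = 16; G_1 = 16−1 = 15
step 1: 15 = 3·5; sub 6 for 5: 3·6; = 18; G_2 = 18−1 = 17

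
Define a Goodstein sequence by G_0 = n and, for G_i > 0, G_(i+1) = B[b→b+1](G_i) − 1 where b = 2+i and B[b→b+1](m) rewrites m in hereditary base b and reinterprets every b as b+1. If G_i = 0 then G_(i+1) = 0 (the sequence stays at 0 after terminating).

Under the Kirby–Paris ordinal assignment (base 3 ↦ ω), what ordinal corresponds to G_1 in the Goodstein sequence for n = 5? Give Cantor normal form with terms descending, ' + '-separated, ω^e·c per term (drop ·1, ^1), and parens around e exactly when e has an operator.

ω^ω

i=0: 5 = 2^2 + 1 (b=2); 2→3: 3^3 + 1 = 28; 28−1 = 27
i=1: 27 = 3^3 (b=3); 3→4: 4^4 = 256; 256−1 = 255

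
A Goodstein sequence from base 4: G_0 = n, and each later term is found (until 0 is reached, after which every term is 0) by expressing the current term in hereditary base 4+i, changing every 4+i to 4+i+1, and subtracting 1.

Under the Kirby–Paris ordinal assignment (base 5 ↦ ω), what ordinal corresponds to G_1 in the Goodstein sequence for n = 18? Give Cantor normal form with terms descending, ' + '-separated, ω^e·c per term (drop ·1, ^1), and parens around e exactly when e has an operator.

18 —HB4→ 4^2 + 2 —bump→ 5^2 + 2 = 27 —(−1)→ 26
26 —HB5→ 5^2 + 1 —bump→ 6^2 + 1 = 37 —(−1)→ 36

ω^2 + 1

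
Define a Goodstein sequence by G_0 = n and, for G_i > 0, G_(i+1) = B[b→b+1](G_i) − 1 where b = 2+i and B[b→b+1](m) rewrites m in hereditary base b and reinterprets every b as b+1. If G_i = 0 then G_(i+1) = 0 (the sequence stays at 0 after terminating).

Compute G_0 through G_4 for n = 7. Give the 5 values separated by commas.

7, 30, 259, 3127, 46657

step 0: 7 = 2^2 + 2 + 1; sub 3 for 2: 3^3 + 3 + 1; = 31; G_1 = 31−1 = 30
step 1: 30 = 3^3 + 3; sub 4 for 3: 4^4 + 4; = 260; G_2 = 260−1 = 259
step 2: 259 = 4^4 + 3; sub 5 for 4: 5^5 + 3; = 3128; G_3 = 3128−1 = 3127
step 3: 3127 = 5^5 + 2; sub 6 for 5: 6^6 + 2; = 46658; G_4 = 46658−1 = 46657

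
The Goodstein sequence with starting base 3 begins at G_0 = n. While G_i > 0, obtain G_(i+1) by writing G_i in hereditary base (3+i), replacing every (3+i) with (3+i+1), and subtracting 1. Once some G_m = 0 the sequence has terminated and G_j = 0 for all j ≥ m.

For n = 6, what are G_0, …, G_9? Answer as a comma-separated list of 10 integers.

6 —HB3→ 2·3 —bump→ 2·4 = 8 —(−1)→ 7
7 —HB4→ 4 + 3 —bump→ 5 + 3 = 8 —(−1)→ 7
7 —HB5→ 5 + 2 —bump→ 6 + 2 = 8 —(−1)→ 7
7 —HB6→ 6 + 1 —bump→ 7 + 1 = 8 —(−1)→ 7
7 —HB7→ 7 —bump→ 8 = 8 —(−1)→ 7
7 —HB8→ 7 —bump→ 7 = 7 —(−1)→ 6
6 —HB9→ 6 —bump→ 6 = 6 —(−1)→ 5
5 —HB10→ 5 —bump→ 5 = 5 —(−1)→ 4
4 —HB11→ 4 —bump→ 4 = 4 —(−1)→ 3

6, 7, 7, 7, 7, 7, 6, 5, 4, 3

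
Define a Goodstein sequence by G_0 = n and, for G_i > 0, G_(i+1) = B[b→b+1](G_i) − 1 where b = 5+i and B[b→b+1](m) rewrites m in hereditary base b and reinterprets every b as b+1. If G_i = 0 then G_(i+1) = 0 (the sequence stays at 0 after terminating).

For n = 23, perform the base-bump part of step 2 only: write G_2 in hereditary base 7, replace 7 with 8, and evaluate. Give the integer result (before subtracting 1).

G_0 = 23. HB_5(23) = 4·5 + 3. Bump = 27. G_1 = 26.
G_1 = 26. HB_6(26) = 4·6 + 2. Bump = 30. G_2 = 29.
G_2 = 29. HB_7(29) = 4·7 + 1. Bump = 33. G_3 = 32.

33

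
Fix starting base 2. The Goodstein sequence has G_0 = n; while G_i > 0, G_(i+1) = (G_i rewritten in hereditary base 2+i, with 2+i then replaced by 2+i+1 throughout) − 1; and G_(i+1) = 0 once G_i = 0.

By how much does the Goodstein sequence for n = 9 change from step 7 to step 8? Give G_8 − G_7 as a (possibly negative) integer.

i=0: 9 = 2^(2 + 1) + 1 (b=2); 2→3: 3^(3 + 1) + 1 = 82; 82−1 = 81
i=1: 81 = 3^(3 + 1) (b=3); 3→4: 4^(4 + 1) = 1024; 1024−1 = 1023
i=2: 1023 = 3·4^4 + 3·4^3 + 3·4^2 + 3·4 + 3 (b=4); 4→5: 3·5^5 + 3·5^3 + 3·5^2 + 3·5 + 3 = 9843; 9843−1 = 9842
i=3: 9842 = 3·5^5 + 3·5^3 + 3·5^2 + 3·5 + 2 (b=5); 5→6: 3·6^6 + 3·6^3 + 3·6^2 + 3·6 + 2 = 140744; 140744−1 = 140743
i=4: 140743 = 3·6^6 + 3·6^3 + 3·6^2 + 3·6 + 1 (b=6); 6→7: 3·7^7 + 3·7^3 + 3·7^2 + 3·7 + 1 = 2471827; 2471827−1 = 2471826
i=5: 2471826 = 3·7^7 + 3·7^3 + 3·7^2 + 3·7 (b=7); 7→8: 3·8^8 + 3·8^3 + 3·8^2 + 3·8 = 50333400; 50333400−1 = 50333399
i=6: 50333399 = 3·8^8 + 3·8^3 + 3·8^2 + 2·8 + 7 (b=8); 8→9: 3·9^9 + 3·9^3 + 3·9^2 + 2·9 + 7 = 1162263922; 1162263922−1 = 1162263921
i=7: 1162263921 = 3·9^9 + 3·9^3 + 3·9^2 + 2·9 + 6 (b=9); 9→10: 3·10^10 + 3·10^3 + 3·10^2 + 2·10 + 6 = 30000003326; 30000003326−1 = 30000003325

28837739404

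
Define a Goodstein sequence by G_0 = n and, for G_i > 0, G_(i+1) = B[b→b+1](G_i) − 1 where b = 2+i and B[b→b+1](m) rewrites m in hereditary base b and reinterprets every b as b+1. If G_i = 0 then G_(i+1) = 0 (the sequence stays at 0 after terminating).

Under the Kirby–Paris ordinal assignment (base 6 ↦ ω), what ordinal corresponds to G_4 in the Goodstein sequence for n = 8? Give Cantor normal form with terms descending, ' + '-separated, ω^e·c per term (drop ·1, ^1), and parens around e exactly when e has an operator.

ω^ω·2 + ω^2·2 + ω + 5

G_0 = 8. HB_2(8) = 2^(2 + 1). Bump = 81. G_1 = 80.
G_1 = 80. HB_3(80) = 2·3^3 + 2·3^2 + 2·3 + 2. Bump = 554. G_2 = 553.
G_2 = 553. HB_4(553) = 2·4^4 + 2·4^2 + 2·4 + 1. Bump = 6311. G_3 = 6310.
G_3 = 6310. HB_5(6310) = 2·5^5 + 2·5^2 + 2·5. Bump = 93396. G_4 = 93395.
G_4 = 93395. HB_6(93395) = 2·6^6 + 2·6^2 + 6 + 5. Bump = 1647196. G_5 = 1647195.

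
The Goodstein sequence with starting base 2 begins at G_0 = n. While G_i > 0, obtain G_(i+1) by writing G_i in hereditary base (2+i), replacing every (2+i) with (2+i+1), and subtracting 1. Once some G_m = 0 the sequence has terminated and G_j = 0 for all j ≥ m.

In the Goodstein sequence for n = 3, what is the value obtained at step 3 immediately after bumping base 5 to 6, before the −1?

2

[0] 3 ≡ 2 + 1 (base 2). Lift 3: 4. −1: 3.
[1] 3 ≡ 3 (base 3). Lift 4: 4. −1: 3.
[2] 3 ≡ 3 (base 4). Lift 5: 3. −1: 2.
[3] 2 ≡ 2 (base 5). Lift 6: 2. −1: 1.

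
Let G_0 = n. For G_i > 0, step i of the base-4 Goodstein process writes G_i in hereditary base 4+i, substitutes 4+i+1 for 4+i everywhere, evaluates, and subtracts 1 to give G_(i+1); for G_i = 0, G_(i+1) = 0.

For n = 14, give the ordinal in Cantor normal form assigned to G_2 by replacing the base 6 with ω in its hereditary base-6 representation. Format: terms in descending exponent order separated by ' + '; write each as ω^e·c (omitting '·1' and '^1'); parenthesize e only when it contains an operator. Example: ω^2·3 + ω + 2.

i=0: 14 = 3·4 + 2 (b=4); 4→5: 3·5 + 2 = 17; 17−1 = 16
i=1: 16 = 3·5 + 1 (b=5); 5→6: 3·6 + 1 = 19; 19−1 = 18
i=2: 18 = 3·6 (b=6); 6→7: 3·7 = 21; 21−1 = 20

ω·3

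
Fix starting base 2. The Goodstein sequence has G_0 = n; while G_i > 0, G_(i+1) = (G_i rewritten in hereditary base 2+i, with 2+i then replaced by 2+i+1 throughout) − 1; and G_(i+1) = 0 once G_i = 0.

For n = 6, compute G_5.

98039

[0] 6 ≡ 2^2 + 2 (base 2). Lift 3: 30. −1: 29.
[1] 29 ≡ 3^3 + 2 (base 3). Lift 4: 258. −1: 257.
[2] 257 ≡ 4^4 + 1 (base 4). Lift 5: 3126. −1: 3125.
[3] 3125 ≡ 5^5 (base 5). Lift 6: 46656. −1: 46655.
[4] 46655 ≡ 5·6^5 + 5·6^4 + 5·6^3 + 5·6^2 + 5·6 + 5 (base 6). Lift 7: 98040. −1: 98039.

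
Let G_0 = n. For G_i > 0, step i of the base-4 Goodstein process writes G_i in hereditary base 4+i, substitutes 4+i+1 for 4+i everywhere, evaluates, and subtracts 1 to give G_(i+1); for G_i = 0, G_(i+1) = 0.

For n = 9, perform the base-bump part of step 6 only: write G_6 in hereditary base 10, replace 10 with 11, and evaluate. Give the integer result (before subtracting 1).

[0] 9 ≡ 2·4 + 1 (base 4). Lift 5: 11. −1: 10.
[1] 10 ≡ 2·5 (base 5). Lift 6: 12. −1: 11.
[2] 11 ≡ 6 + 5 (base 6). Lift 7: 12. −1: 11.
[3] 11 ≡ 7 + 4 (base 7). Lift 8: 12. −1: 11.
[4] 11 ≡ 8 + 3 (base 8). Lift 9: 12. −1: 11.
[5] 11 ≡ 9 + 2 (base 9). Lift 10: 12. −1: 11.
[6] 11 ≡ 10 + 1 (base 10). Lift 11: 12. −1: 11.

12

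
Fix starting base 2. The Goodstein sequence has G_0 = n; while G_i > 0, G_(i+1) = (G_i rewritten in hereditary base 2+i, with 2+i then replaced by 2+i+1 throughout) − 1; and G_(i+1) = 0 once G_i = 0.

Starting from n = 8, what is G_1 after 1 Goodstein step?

80

base 2: 8 = 2^(2 + 1); at 3: 3^(3 + 1) = 81; next = 80
base 3: 80 = 2·3^3 + 2·3^2 + 2·3 + 2; at 4: 2·4^4 + 2·4^2 + 2·4 + 2 = 554; next = 553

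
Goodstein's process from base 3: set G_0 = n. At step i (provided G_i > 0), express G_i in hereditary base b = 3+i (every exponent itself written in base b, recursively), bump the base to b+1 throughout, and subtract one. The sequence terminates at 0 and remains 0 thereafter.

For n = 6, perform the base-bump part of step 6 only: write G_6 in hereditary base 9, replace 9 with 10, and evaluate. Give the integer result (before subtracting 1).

6

base 3: 6 = 2·3; at 4: 2·4 = 8; next = 7
base 4: 7 = 4 + 3; at 5: 5 + 3 = 8; next = 7
base 5: 7 = 5 + 2; at 6: 6 + 2 = 8; next = 7
base 6: 7 = 6 + 1; at 7: 7 + 1 = 8; next = 7
base 7: 7 = 7; at 8: 8 = 8; next = 7
base 8: 7 = 7; at 9: 7 = 7; next = 6
base 9: 6 = 6; at 10: 6 = 6; next = 5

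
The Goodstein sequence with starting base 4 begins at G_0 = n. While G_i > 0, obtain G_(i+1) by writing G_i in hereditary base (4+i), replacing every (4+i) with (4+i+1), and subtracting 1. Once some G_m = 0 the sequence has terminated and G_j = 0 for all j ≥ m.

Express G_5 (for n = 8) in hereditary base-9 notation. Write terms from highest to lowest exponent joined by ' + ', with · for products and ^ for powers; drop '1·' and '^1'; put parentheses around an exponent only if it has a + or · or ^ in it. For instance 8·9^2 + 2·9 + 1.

i=0: 8 = 2·4 (b=4); 4→5: 2·5 = 10; 10−1 = 9
i=1: 9 = 5 + 4 (b=5); 5→6: 6 + 4 = 10; 10−1 = 9
i=2: 9 = 6 + 3 (b=6); 6→7: 7 + 3 = 10; 10−1 = 9
i=3: 9 = 7 + 2 (b=7); 7→8: 8 + 2 = 10; 10−1 = 9
i=4: 9 = 8 + 1 (b=8); 8→9: 9 + 1 = 10; 10−1 = 9
i=5: 9 = 9 (b=9); 9→10: 10 = 10; 10−1 = 9

9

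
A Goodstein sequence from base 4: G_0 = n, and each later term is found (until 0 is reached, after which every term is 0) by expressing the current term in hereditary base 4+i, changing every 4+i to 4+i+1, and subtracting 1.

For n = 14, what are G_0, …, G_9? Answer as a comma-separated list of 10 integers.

14, 16, 18, 20, 21, 22, 23, 24, 25, 26

base 4: 14 = 3·4 + 2; at 5: 3·5 + 2 = 17; next = 16
base 5: 16 = 3·5 + 1; at 6: 3·6 + 1 = 19; next = 18
base 6: 18 = 3·6; at 7: 3·7 = 21; next = 20
base 7: 20 = 2·7 + 6; at 8: 2·8 + 6 = 22; next = 21
base 8: 21 = 2·8 + 5; at 9: 2·9 + 5 = 23; next = 22
base 9: 22 = 2·9 + 4; at 10: 2·10 + 4 = 24; next = 23
base 10: 23 = 2·10 + 3; at 11: 2·11 + 3 = 25; next = 24
base 11: 24 = 2·11 + 2; at 12: 2·12 + 2 = 26; next = 25
base 12: 25 = 2·12 + 1; at 13: 2·13 + 1 = 27; next = 26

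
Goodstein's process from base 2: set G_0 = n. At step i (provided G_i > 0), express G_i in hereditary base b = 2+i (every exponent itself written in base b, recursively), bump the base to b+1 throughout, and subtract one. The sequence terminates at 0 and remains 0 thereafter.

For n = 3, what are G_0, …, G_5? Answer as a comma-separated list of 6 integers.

step 0: 3 = 2 + 1; sub 3 for 2: 3 + 1; = 4; G_1 = 4−1 = 3
step 1: 3 = 3; sub 4 for 3: 4; = 4; G_2 = 4−1 = 3
step 2: 3 = 3; sub 5 for 4: 3; = 3; G_3 = 3−1 = 2
step 3: 2 = 2; sub 6 for 5: 2; = 2; G_4 = 2−1 = 1
step 4: 1 = 1; sub 7 for 6: 1; = 1; G_5 = 1−1 = 0

3, 3, 3, 2, 1, 0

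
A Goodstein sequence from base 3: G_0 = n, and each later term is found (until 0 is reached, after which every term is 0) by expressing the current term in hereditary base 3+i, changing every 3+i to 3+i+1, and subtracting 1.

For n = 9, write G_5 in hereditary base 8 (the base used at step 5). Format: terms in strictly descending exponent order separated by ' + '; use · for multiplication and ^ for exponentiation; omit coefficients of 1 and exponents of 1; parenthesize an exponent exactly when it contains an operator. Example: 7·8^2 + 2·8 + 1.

2·8 + 7

base 3: 9 = 3^2; at 4: 4^2 = 16; next = 15
base 4: 15 = 3·4 + 3; at 5: 3·5 + 3 = 18; next = 17
base 5: 17 = 3·5 + 2; at 6: 3·6 + 2 = 20; next = 19
base 6: 19 = 3·6 + 1; at 7: 3·7 + 1 = 22; next = 21
base 7: 21 = 3·7; at 8: 3·8 = 24; next = 23
base 8: 23 = 2·8 + 7; at 9: 2·9 + 7 = 25; next = 24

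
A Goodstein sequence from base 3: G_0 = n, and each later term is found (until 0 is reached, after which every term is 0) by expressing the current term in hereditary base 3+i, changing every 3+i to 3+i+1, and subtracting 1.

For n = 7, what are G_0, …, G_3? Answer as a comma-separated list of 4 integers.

7, 8, 9, 9

[0] 7 ≡ 2·3 + 1 (base 3). Lift 4: 9. −1: 8.
[1] 8 ≡ 2·4 (base 4). Lift 5: 10. −1: 9.
[2] 9 ≡ 5 + 4 (base 5). Lift 6: 10. −1: 9.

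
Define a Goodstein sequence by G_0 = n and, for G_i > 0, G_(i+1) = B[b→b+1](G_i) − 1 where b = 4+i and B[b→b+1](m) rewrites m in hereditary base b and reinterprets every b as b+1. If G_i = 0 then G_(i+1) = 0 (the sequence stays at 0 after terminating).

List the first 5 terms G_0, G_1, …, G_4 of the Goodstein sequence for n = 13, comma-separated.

13, 15, 17, 18, 19

base 4: 13 = 3·4 + 1; at 5: 3·5 + 1 = 16; next = 15
base 5: 15 = 3·5; at 6: 3·6 = 18; next = 17
base 6: 17 = 2·6 + 5; at 7: 2·7 + 5 = 19; next = 18
base 7: 18 = 2·7 + 4; at 8: 2·8 + 4 = 20; next = 19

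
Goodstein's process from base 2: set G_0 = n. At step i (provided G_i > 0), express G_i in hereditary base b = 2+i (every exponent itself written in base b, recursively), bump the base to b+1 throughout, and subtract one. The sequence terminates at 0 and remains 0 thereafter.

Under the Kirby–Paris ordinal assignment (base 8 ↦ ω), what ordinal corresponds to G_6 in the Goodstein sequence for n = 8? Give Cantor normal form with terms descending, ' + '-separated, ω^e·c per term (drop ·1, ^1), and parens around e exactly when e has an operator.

ω^ω·2 + ω^2·2 + ω + 3

8 —HB2→ 2^(2 + 1) —bump→ 3^(3 + 1) = 81 —(−1)→ 80
80 —HB3→ 2·3^3 + 2·3^2 + 2·3 + 2 —bump→ 2·4^4 + 2·4^2 + 2·4 + 2 = 554 —(−1)→ 553
553 —HB4→ 2·4^4 + 2·4^2 + 2·4 + 1 —bump→ 2·5^5 + 2·5^2 + 2·5 + 1 = 6311 —(−1)→ 6310
6310 —HB5→ 2·5^5 + 2·5^2 + 2·5 —bump→ 2·6^6 + 2·6^2 + 2·6 = 93396 —(−1)→ 93395
93395 —HB6→ 2·6^6 + 2·6^2 + 6 + 5 —bump→ 2·7^7 + 2·7^2 + 7 + 5 = 1647196 —(−1)→ 1647195
1647195 —HB7→ 2·7^7 + 2·7^2 + 7 + 4 —bump→ 2·8^8 + 2·8^2 + 8 + 4 = 33554572 —(−1)→ 33554571
33554571 —HB8→ 2·8^8 + 2·8^2 + 8 + 3 —bump→ 2·9^9 + 2·9^2 + 9 + 3 = 774841152 —(−1)→ 774841151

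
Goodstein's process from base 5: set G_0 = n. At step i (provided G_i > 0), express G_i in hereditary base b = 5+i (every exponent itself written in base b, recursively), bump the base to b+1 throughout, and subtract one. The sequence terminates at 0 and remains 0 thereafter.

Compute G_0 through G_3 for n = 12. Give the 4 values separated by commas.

12, 13, 14, 15

base 5: 12 = 2·5 + 2; at 6: 2·6 + 2 = 14; next = 13
base 6: 13 = 2·6 + 1; at 7: 2·7 + 1 = 15; next = 14
base 7: 14 = 2·7; at 8: 2·8 = 16; next = 15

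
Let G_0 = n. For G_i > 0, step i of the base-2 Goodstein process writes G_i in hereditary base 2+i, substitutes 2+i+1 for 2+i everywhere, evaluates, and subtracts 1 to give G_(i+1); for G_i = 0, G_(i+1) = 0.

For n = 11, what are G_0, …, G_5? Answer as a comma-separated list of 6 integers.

11, 84, 1027, 15627, 279937, 5764801

G_0=11  [base 2] 2^(2 + 1) + 2 + 1  →[2↦3]→  3^(3 + 1) + 3 + 1 = 85  −1 ⇒ G_1=84
G_1=84  [base 3] 3^(3 + 1) + 3  →[3↦4]→  4^(4 + 1) + 4 = 1028  −1 ⇒ G_2=1027
G_2=1027  [base 4] 4^(4 + 1) + 3  →[4↦5]→  5^(5 + 1) + 3 = 15628  −1 ⇒ G_3=15627
G_3=15627  [base 5] 5^(5 + 1) + 2  →[5↦6]→  6^(6 + 1) + 2 = 279938  −1 ⇒ G_4=279937
G_4=279937  [base 6] 6^(6 + 1) + 1  →[6↦7]→  7^(7 + 1) + 1 = 5764802  −1 ⇒ G_5=5764801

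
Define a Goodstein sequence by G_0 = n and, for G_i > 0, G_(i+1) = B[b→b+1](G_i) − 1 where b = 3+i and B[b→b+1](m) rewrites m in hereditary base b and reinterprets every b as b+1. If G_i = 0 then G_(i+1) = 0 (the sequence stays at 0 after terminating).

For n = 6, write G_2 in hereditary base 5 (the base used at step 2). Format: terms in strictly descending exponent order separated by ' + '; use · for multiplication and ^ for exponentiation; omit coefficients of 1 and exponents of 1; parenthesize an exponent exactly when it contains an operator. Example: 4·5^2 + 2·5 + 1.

5 + 2

(0) 6|_3 = 2·3 ↦ 2·4|_4 = 8 ⇒ 7
(1) 7|_4 = 4 + 3 ↦ 5 + 3|_5 = 8 ⇒ 7
(2) 7|_5 = 5 + 2 ↦ 6 + 2|_6 = 8 ⇒ 7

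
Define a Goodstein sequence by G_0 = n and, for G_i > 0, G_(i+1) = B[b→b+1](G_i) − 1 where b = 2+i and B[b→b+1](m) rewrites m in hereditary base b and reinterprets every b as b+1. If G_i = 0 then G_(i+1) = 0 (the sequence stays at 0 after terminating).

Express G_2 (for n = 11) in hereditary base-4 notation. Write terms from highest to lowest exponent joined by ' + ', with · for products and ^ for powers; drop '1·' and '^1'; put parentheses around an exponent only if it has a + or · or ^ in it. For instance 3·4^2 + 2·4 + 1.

4^(4 + 1) + 3

(0) 11|_2 = 2^(2 + 1) + 2 + 1 ↦ 3^(3 + 1) + 3 + 1|_3 = 85 ⇒ 84
(1) 84|_3 = 3^(3 + 1) + 3 ↦ 4^(4 + 1) + 4|_4 = 1028 ⇒ 1027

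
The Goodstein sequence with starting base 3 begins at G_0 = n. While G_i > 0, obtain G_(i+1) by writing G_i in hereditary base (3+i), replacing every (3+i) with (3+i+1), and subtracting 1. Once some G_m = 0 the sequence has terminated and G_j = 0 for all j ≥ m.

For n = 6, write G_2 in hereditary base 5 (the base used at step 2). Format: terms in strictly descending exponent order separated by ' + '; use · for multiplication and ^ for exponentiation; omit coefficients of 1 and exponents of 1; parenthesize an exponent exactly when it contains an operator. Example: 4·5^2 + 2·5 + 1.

G_0 = 6. HB_3(6) = 2·3. Bump = 8. G_1 = 7.
G_1 = 7. HB_4(7) = 4 + 3. Bump = 8. G_2 = 7.

5 + 2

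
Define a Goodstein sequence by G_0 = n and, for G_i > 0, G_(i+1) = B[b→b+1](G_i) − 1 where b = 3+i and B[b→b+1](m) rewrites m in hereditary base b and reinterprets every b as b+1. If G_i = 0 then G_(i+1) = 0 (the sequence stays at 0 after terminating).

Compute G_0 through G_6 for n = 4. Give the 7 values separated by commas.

G_0 = 4. HB_3(4) = 3 + 1. Bump = 5. G_1 = 4.
G_1 = 4. HB_4(4) = 4. Bump = 5. G_2 = 4.
G_2 = 4. HB_5(4) = 4. Bump = 4. G_3 = 3.
G_3 = 3. HB_6(3) = 3. Bump = 3. G_4 = 2.
G_4 = 2. HB_7(2) = 2. Bump = 2. G_5 = 1.
G_5 = 1. HB_8(1) = 1. Bump = 1. G_6 = 0.

4, 4, 4, 3, 2, 1, 0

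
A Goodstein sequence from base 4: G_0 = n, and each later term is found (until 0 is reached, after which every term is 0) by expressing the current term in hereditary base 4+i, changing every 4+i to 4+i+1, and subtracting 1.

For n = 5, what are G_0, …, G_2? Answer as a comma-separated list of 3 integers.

step 0: 5 = 4 + 1; sub 5 for 4: 5 + 1; = 6; G_1 = 6−1 = 5
step 1: 5 = 5; sub 6 for 5: 6; = 6; G_2 = 6−1 = 5

5, 5, 5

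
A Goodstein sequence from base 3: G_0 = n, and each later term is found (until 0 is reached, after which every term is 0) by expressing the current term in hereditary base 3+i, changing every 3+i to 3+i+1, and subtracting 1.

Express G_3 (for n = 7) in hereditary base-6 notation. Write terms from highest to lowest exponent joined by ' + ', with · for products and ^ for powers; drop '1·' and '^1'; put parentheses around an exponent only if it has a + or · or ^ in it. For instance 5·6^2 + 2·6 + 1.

6 + 3

7 —HB3→ 2·3 + 1 —bump→ 2·4 + 1 = 9 —(−1)→ 8
8 —HB4→ 2·4 —bump→ 2·5 = 10 —(−1)→ 9
9 —HB5→ 5 + 4 —bump→ 6 + 4 = 10 —(−1)→ 9
9 —HB6→ 6 + 3 —bump→ 7 + 3 = 10 —(−1)→ 9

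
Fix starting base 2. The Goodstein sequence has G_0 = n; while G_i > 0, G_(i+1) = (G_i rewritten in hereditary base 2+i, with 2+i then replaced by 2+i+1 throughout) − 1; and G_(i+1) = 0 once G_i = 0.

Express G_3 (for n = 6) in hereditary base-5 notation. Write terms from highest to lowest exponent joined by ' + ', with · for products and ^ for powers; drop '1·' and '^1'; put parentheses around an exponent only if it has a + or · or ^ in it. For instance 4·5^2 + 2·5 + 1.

5^5

6 —HB2→ 2^2 + 2 —bump→ 3^3 + 3 = 30 —(−1)→ 29
29 —HB3→ 3^3 + 2 —bump→ 4^4 + 2 = 258 —(−1)→ 257
257 —HB4→ 4^4 + 1 —bump→ 5^5 + 1 = 3126 —(−1)→ 3125
3125 —HB5→ 5^5 —bump→ 6^6 = 46656 —(−1)→ 46655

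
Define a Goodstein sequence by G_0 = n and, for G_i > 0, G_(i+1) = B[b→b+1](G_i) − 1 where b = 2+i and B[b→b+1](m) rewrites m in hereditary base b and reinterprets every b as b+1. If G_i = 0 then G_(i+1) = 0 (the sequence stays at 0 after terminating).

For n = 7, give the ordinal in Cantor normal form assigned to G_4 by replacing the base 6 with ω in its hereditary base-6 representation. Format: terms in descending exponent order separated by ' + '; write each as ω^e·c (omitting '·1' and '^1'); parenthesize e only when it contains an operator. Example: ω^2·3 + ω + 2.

step 0: 7 = 2^2 + 2 + 1; sub 3 for 2: 3^3 + 3 + 1; = 31; G_1 = 31−1 = 30
step 1: 30 = 3^3 + 3; sub 4 for 3: 4^4 + 4; = 260; G_2 = 260−1 = 259
step 2: 259 = 4^4 + 3; sub 5 for 4: 5^5 + 3; = 3128; G_3 = 3128−1 = 3127
step 3: 3127 = 5^5 + 2; sub 6 for 5: 6^6 + 2; = 46658; G_4 = 46658−1 = 46657
step 4: 46657 = 6^6 + 1; sub 7 for 6: 7^7 + 1; = 823544; G_5 = 823544−1 = 823543

ω^ω + 1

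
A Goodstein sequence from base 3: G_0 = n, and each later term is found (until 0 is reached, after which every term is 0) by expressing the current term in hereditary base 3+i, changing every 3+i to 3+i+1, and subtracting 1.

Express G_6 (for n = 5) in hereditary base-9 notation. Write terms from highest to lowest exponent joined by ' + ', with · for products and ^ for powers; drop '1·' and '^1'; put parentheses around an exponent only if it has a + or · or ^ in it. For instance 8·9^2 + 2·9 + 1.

2

i=0: 5 = 3 + 2 (b=3); 3→4: 4 + 2 = 6; 6−1 = 5
i=1: 5 = 4 + 1 (b=4); 4→5: 5 + 1 = 6; 6−1 = 5
i=2: 5 = 5 (b=5); 5→6: 6 = 6; 6−1 = 5
i=3: 5 = 5 (b=6); 6→7: 5 = 5; 5−1 = 4
i=4: 4 = 4 (b=7); 7→8: 4 = 4; 4−1 = 3
i=5: 3 = 3 (b=8); 8→9: 3 = 3; 3−1 = 2
i=6: 2 = 2 (b=9); 9→10: 2 = 2; 2−1 = 1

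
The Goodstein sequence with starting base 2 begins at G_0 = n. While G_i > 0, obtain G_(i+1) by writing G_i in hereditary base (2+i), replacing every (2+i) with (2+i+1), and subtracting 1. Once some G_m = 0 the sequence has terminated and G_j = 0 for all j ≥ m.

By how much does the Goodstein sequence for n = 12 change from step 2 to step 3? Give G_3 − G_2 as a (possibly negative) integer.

14620

base 2: 12 = 2^(2 + 1) + 2^2; at 3: 3^(3 + 1) + 3^3 = 108; next = 107
base 3: 107 = 3^(3 + 1) + 2·3^2 + 2·3 + 2; at 4: 4^(4 + 1) + 2·4^2 + 2·4 + 2 = 1066; next = 1065
base 4: 1065 = 4^(4 + 1) + 2·4^2 + 2·4 + 1; at 5: 5^(5 + 1) + 2·5^2 + 2·5 + 1 = 15686; next = 15685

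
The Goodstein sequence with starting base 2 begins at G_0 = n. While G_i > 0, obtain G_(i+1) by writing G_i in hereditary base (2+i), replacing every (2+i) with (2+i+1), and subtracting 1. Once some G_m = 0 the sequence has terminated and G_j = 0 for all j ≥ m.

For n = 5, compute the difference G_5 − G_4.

[0] 5 ≡ 2^2 + 1 (base 2). Lift 3: 28. −1: 27.
[1] 27 ≡ 3^3 (base 3). Lift 4: 256. −1: 255.
[2] 255 ≡ 3·4^3 + 3·4^2 + 3·4 + 3 (base 4). Lift 5: 468. −1: 467.
[3] 467 ≡ 3·5^3 + 3·5^2 + 3·5 + 2 (base 5). Lift 6: 776. −1: 775.
[4] 775 ≡ 3·6^3 + 3·6^2 + 3·6 + 1 (base 6). Lift 7: 1198. −1: 1197.

422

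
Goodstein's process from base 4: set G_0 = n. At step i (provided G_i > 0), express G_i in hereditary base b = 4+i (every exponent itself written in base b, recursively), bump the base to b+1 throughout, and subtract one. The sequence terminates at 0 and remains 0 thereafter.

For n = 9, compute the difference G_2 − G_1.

G_0=9  [base 4] 2·4 + 1  →[4↦5]→  2·5 + 1 = 11  −1 ⇒ G_1=10
G_1=10  [base 5] 2·5  →[5↦6]→  2·6 = 12  −1 ⇒ G_2=11

1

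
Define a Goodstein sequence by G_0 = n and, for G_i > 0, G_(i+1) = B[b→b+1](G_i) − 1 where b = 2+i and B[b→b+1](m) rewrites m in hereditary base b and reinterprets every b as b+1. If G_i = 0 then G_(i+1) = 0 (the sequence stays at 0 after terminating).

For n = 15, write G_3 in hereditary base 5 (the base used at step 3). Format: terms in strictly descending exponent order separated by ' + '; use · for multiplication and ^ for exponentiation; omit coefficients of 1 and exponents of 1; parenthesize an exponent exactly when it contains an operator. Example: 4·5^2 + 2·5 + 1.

G_0=15  [base 2] 2^(2 + 1) + 2^2 + 2 + 1  →[2↦3]→  3^(3 + 1) + 3^3 + 3 + 1 = 112  −1 ⇒ G_1=111
G_1=111  [base 3] 3^(3 + 1) + 3^3 + 3  →[3↦4]→  4^(4 + 1) + 4^4 + 4 = 1284  −1 ⇒ G_2=1283
G_2=1283  [base 4] 4^(4 + 1) + 4^4 + 3  →[4↦5]→  5^(5 + 1) + 5^5 + 3 = 18753  −1 ⇒ G_3=18752
G_3=18752  [base 5] 5^(5 + 1) + 5^5 + 2  →[5↦6]→  6^(6 + 1) + 6^6 + 2 = 326594  −1 ⇒ G_4=326593

5^(5 + 1) + 5^5 + 2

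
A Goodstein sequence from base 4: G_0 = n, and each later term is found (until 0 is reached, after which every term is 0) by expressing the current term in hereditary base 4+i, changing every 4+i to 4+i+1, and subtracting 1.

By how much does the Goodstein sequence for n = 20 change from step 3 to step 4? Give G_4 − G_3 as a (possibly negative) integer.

(0) 20|_4 = 4^2 + 4 ↦ 5^2 + 5|_5 = 30 ⇒ 29
(1) 29|_5 = 5^2 + 4 ↦ 6^2 + 4|_6 = 40 ⇒ 39
(2) 39|_6 = 6^2 + 3 ↦ 7^2 + 3|_7 = 52 ⇒ 51
(3) 51|_7 = 7^2 + 2 ↦ 8^2 + 2|_8 = 66 ⇒ 65

14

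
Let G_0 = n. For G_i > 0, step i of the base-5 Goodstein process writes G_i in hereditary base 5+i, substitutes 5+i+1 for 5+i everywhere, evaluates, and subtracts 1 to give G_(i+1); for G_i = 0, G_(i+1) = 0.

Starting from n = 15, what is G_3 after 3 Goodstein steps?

i=0: 15 = 3·5 (b=5); 5→6: 3·6 = 18; 18−1 = 17
i=1: 17 = 2·6 + 5 (b=6); 6→7: 2·7 + 5 = 19; 19−1 = 18
i=2: 18 = 2·7 + 4 (b=7); 7→8: 2·8 + 4 = 20; 20−1 = 19
i=3: 19 = 2·8 + 3 (b=8); 8→9: 2·9 + 3 = 21; 21−1 = 20

19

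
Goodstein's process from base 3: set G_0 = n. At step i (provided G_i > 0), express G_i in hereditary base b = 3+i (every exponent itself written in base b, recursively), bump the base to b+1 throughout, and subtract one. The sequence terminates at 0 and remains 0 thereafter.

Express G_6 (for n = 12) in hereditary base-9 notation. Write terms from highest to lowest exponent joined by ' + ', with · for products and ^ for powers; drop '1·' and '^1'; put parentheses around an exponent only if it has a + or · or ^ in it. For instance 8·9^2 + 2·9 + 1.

step 0: 12 = 3^2 + 3; sub 4 for 3: 4^2 + 4; = 20; G_1 = 20−1 = 19
step 1: 19 = 4^2 + 3; sub 5 for 4: 5^2 + 3; = 28; G_2 = 28−1 = 27
step 2: 27 = 5^2 + 2; sub 6 for 5: 6^2 + 2; = 38; G_3 = 38−1 = 37
step 3: 37 = 6^2 + 1; sub 7 for 6: 7^2 + 1; = 50; G_4 = 50−1 = 49
step 4: 49 = 7^2; sub 8 for 7: 8^2; = 64; G_5 = 64−1 = 63
step 5: 63 = 7·8 + 7; sub 9 for 8: 7·9 + 7; = 70; G_6 = 70−1 = 69
step 6: 69 = 7·9 + 6; sub 10 for 9: 7·10 + 6; = 76; G_7 = 76−1 = 75

7·9 + 6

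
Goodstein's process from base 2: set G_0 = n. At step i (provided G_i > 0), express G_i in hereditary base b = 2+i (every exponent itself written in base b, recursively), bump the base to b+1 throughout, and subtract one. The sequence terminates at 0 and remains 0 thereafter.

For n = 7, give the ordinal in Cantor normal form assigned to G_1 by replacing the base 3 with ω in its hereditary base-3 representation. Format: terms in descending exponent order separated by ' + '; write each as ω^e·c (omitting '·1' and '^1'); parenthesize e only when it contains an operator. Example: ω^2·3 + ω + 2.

[0] 7 ≡ 2^2 + 2 + 1 (base 2). Lift 3: 31. −1: 30.
[1] 30 ≡ 3^3 + 3 (base 3). Lift 4: 260. −1: 259.

ω^ω + ω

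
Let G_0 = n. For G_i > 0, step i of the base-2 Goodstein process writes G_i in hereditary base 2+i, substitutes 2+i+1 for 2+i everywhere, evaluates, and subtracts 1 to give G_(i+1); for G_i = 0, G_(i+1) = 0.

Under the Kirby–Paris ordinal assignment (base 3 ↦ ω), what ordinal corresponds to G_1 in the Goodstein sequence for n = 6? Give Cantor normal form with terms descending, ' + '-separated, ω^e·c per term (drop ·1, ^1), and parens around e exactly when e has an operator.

ω^ω + 2

(0) 6|_2 = 2^2 + 2 ↦ 3^3 + 3|_3 = 30 ⇒ 29
(1) 29|_3 = 3^3 + 2 ↦ 4^4 + 2|_4 = 258 ⇒ 257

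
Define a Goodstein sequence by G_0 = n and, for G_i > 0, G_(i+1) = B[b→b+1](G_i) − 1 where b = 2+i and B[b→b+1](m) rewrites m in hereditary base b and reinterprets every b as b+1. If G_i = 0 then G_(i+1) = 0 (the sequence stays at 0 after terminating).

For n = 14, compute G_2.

1281

14 —HB2→ 2^(2 + 1) + 2^2 + 2 —bump→ 3^(3 + 1) + 3^3 + 3 = 111 —(−1)→ 110
110 —HB3→ 3^(3 + 1) + 3^3 + 2 —bump→ 4^(4 + 1) + 4^4 + 2 = 1282 —(−1)→ 1281
1281 —HB4→ 4^(4 + 1) + 4^4 + 1 —bump→ 5^(5 + 1) + 5^5 + 1 = 18751 —(−1)→ 18750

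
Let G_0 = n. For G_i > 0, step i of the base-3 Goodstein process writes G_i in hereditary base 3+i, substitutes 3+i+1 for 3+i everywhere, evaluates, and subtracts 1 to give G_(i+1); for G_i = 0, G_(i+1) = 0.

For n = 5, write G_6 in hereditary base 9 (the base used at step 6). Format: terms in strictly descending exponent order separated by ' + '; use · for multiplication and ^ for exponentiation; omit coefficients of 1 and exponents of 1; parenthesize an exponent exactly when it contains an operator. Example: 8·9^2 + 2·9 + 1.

2

5 —HB3→ 3 + 2 —bump→ 4 + 2 = 6 —(−1)→ 5
5 —HB4→ 4 + 1 —bump→ 5 + 1 = 6 —(−1)→ 5
5 —HB5→ 5 —bump→ 6 = 6 —(−1)→ 5
5 —HB6→ 5 —bump→ 5 = 5 —(−1)→ 4
4 —HB7→ 4 —bump→ 4 = 4 —(−1)→ 3
3 —HB8→ 3 —bump→ 3 = 3 —(−1)→ 2
2 —HB9→ 2 —bump→ 2 = 2 —(−1)→ 1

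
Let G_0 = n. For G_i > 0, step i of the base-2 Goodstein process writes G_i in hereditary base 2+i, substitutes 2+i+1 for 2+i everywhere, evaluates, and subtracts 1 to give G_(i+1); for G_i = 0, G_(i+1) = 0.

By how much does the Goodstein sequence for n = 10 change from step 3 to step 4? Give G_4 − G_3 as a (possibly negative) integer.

264310

G_0=10  [base 2] 2^(2 + 1) + 2  →[2↦3]→  3^(3 + 1) + 3 = 84  −1 ⇒ G_1=83
G_1=83  [base 3] 3^(3 + 1) + 2  →[3↦4]→  4^(4 + 1) + 2 = 1026  −1 ⇒ G_2=1025
G_2=1025  [base 4] 4^(4 + 1) + 1  →[4↦5]→  5^(5 + 1) + 1 = 15626  −1 ⇒ G_3=15625
G_3=15625  [base 5] 5^(5 + 1)  →[5↦6]→  6^(6 + 1) = 279936  −1 ⇒ G_4=279935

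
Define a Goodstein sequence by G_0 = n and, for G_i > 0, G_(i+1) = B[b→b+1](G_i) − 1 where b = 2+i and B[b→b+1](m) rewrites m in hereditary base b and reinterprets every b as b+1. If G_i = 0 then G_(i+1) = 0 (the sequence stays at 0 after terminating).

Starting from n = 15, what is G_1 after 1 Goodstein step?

111

15 —HB2→ 2^(2 + 1) + 2^2 + 2 + 1 —bump→ 3^(3 + 1) + 3^3 + 3 + 1 = 112 —(−1)→ 111
111 —HB3→ 3^(3 + 1) + 3^3 + 3 —bump→ 4^(4 + 1) + 4^4 + 4 = 1284 —(−1)→ 1283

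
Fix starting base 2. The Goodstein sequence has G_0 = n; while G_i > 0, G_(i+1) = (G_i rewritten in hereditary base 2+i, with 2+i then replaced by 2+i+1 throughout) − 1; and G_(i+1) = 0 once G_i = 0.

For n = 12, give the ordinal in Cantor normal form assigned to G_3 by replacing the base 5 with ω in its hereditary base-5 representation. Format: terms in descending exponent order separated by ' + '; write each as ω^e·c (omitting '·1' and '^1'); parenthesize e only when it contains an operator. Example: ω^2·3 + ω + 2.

ω^(ω + 1) + ω^2·2 + ω·2

i=0: 12 = 2^(2 + 1) + 2^2 (b=2); 2→3: 3^(3 + 1) + 3^3 = 108; 108−1 = 107
i=1: 107 = 3^(3 + 1) + 2·3^2 + 2·3 + 2 (b=3); 3→4: 4^(4 + 1) + 2·4^2 + 2·4 + 2 = 1066; 1066−1 = 1065
i=2: 1065 = 4^(4 + 1) + 2·4^2 + 2·4 + 1 (b=4); 4→5: 5^(5 + 1) + 2·5^2 + 2·5 + 1 = 15686; 15686−1 = 15685
i=3: 15685 = 5^(5 + 1) + 2·5^2 + 2·5 (b=5); 5→6: 6^(6 + 1) + 2·6^2 + 2·6 = 280020; 280020−1 = 280019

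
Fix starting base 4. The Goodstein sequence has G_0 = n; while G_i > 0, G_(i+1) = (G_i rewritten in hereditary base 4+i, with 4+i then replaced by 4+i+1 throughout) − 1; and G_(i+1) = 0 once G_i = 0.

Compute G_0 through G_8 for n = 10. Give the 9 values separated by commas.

[0] 10 ≡ 2·4 + 2 (base 4). Lift 5: 12. −1: 11.
[1] 11 ≡ 2·5 + 1 (base 5). Lift 6: 13. −1: 12.
[2] 12 ≡ 2·6 (base 6). Lift 7: 14. −1: 13.
[3] 13 ≡ 7 + 6 (base 7). Lift 8: 14. −1: 13.
[4] 13 ≡ 8 + 5 (base 8). Lift 9: 14. −1: 13.
[5] 13 ≡ 9 + 4 (base 9). Lift 10: 14. −1: 13.
[6] 13 ≡ 10 + 3 (base 10). Lift 11: 14. −1: 13.
[7] 13 ≡ 11 + 2 (base 11). Lift 12: 14. −1: 13.

10, 11, 12, 13, 13, 13, 13, 13, 13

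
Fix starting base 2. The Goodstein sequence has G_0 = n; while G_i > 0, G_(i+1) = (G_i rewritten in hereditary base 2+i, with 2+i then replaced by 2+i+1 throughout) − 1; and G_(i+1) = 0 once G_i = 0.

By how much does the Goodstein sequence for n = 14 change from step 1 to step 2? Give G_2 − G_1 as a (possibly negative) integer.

1171

G_0=14  [base 2] 2^(2 + 1) + 2^2 + 2  →[2↦3]→  3^(3 + 1) + 3^3 + 3 = 111  −1 ⇒ G_1=110
G_1=110  [base 3] 3^(3 + 1) + 3^3 + 2  →[3↦4]→  4^(4 + 1) + 4^4 + 2 = 1282  −1 ⇒ G_2=1281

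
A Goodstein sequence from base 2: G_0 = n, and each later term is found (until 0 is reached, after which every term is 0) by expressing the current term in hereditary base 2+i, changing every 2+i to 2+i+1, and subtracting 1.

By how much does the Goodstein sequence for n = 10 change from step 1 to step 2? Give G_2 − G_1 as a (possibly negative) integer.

942

(0) 10|_2 = 2^(2 + 1) + 2 ↦ 3^(3 + 1) + 3|_3 = 84 ⇒ 83
(1) 83|_3 = 3^(3 + 1) + 2 ↦ 4^(4 + 1) + 2|_4 = 1026 ⇒ 1025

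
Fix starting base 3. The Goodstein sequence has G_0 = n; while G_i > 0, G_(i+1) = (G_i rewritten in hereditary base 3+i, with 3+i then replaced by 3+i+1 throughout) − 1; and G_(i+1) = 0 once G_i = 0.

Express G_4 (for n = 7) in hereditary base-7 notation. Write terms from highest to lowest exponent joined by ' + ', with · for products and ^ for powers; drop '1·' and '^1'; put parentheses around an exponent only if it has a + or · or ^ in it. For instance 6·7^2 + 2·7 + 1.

7 + 2

(0) 7|_3 = 2·3 + 1 ↦ 2·4 + 1|_4 = 9 ⇒ 8
(1) 8|_4 = 2·4 ↦ 2·5|_5 = 10 ⇒ 9
(2) 9|_5 = 5 + 4 ↦ 6 + 4|_6 = 10 ⇒ 9
(3) 9|_6 = 6 + 3 ↦ 7 + 3|_7 = 10 ⇒ 9
(4) 9|_7 = 7 + 2 ↦ 8 + 2|_8 = 10 ⇒ 9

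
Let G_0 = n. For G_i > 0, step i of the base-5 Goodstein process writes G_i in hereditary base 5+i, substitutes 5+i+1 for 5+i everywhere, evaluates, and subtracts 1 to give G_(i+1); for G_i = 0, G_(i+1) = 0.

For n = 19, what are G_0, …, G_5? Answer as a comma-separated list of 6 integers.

19, 21, 23, 25, 27, 29

G_0 = 19. HB_5(19) = 3·5 + 4. Bump = 22. G_1 = 21.
G_1 = 21. HB_6(21) = 3·6 + 3. Bump = 24. G_2 = 23.
G_2 = 23. HB_7(23) = 3·7 + 2. Bump = 26. G_3 = 25.
G_3 = 25. HB_8(25) = 3·8 + 1. Bump = 28. G_4 = 27.
G_4 = 27. HB_9(27) = 3·9. Bump = 30. G_5 = 29.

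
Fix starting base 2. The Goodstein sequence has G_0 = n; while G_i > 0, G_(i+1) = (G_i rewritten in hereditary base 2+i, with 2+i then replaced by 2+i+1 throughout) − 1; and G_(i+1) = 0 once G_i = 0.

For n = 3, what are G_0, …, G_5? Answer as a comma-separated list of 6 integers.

3, 3, 3, 2, 1, 0

3 —HB2→ 2 + 1 —bump→ 3 + 1 = 4 —(−1)→ 3
3 —HB3→ 3 —bump→ 4 = 4 —(−1)→ 3
3 —HB4→ 3 —bump→ 3 = 3 —(−1)→ 2
2 —HB5→ 2 —bump→ 2 = 2 —(−1)→ 1
1 —HB6→ 1 —bump→ 1 = 1 —(−1)→ 0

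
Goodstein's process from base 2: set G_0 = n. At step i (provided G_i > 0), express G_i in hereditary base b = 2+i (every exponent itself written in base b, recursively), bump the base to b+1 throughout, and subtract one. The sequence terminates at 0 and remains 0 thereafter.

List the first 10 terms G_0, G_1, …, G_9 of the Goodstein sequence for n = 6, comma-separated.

6, 29, 257, 3125, 46655, 98039, 187243, 332147, 555551, 885775

step 0: 6 = 2^2 + 2; sub 3 for 2: 3^3 + 3; = 30; G_1 = 30−1 = 29
step 1: 29 = 3^3 + 2; sub 4 for 3: 4^4 + 2; = 258; G_2 = 258−1 = 257
step 2: 257 = 4^4 + 1; sub 5 for 4: 5^5 + 1; = 3126; G_3 = 3126−1 = 3125
step 3: 3125 = 5^5; sub 6 for 5: 6^6; = 46656; G_4 = 46656−1 = 46655
step 4: 46655 = 5·6^5 + 5·6^4 + 5·6^3 + 5·6^2 + 5·6 + 5; sub 7 for 6: 5·7^5 + 5·7^4 + 5·7^3 + 5·7^2 + 5·7 + 5; = 98040; G_5 = 98040−1 = 98039
step 5: 98039 = 5·7^5 + 5·7^4 + 5·7^3 + 5·7^2 + 5·7 + 4; sub 8 for 7: 5·8^5 + 5·8^4 + 5·8^3 + 5·8^2 + 5·8 + 4; = 187244; G_6 = 187244−1 = 187243
step 6: 187243 = 5·8^5 + 5·8^4 + 5·8^3 + 5·8^2 + 5·8 + 3; sub 9 for 8: 5·9^5 + 5·9^4 + 5·9^3 + 5·9^2 + 5·9 + 3; = 332148; G_7 = 332148−1 = 332147
step 7: 332147 = 5·9^5 + 5·9^4 + 5·9^3 + 5·9^2 + 5·9 + 2; sub 10 for 9: 5·10^5 + 5·10^4 + 5·10^3 + 5·10^2 + 5·10 + 2; = 555552; G_8 = 555552−1 = 555551
step 8: 555551 = 5·10^5 + 5·10^4 + 5·10^3 + 5·10^2 + 5·10 + 1; sub 11 for 10: 5·11^5 + 5·11^4 + 5·11^3 + 5·11^2 + 5·11 + 1; = 885776; G_9 = 885776−1 = 885775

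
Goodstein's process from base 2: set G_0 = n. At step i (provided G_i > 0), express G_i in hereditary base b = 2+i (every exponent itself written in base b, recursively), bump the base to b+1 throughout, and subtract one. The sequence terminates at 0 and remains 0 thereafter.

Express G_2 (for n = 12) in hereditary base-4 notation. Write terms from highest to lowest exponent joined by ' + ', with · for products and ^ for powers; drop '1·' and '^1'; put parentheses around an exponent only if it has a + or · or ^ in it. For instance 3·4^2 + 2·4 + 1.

4^(4 + 1) + 2·4^2 + 2·4 + 1

i=0: 12 = 2^(2 + 1) + 2^2 (b=2); 2→3: 3^(3 + 1) + 3^3 = 108; 108−1 = 107
i=1: 107 = 3^(3 + 1) + 2·3^2 + 2·3 + 2 (b=3); 3→4: 4^(4 + 1) + 2·4^2 + 2·4 + 2 = 1066; 1066−1 = 1065
i=2: 1065 = 4^(4 + 1) + 2·4^2 + 2·4 + 1 (b=4); 4→5: 5^(5 + 1) + 2·5^2 + 2·5 + 1 = 15686; 15686−1 = 15685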